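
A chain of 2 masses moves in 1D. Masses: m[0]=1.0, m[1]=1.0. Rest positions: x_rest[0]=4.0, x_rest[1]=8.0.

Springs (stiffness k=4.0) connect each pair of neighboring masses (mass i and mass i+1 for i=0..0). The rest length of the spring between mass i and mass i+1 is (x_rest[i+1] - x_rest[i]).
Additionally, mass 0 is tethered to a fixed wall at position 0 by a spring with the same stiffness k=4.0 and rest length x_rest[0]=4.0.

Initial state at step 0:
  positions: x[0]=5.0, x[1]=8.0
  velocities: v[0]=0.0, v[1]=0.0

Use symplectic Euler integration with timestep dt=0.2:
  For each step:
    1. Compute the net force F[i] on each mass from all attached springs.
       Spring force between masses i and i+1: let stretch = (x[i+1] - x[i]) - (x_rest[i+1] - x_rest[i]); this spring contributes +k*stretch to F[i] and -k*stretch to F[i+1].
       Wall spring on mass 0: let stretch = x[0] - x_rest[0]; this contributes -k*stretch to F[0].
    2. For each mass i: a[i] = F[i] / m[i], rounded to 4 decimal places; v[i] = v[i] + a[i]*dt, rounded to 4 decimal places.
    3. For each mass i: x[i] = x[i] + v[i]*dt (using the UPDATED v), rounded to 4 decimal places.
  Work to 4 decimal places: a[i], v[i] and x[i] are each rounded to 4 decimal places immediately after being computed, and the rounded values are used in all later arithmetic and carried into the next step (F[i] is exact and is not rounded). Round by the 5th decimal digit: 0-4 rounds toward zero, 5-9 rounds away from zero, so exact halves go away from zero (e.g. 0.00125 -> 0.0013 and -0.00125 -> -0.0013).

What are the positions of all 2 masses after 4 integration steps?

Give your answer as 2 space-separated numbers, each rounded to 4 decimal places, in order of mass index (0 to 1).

Step 0: x=[5.0000 8.0000] v=[0.0000 0.0000]
Step 1: x=[4.6800 8.1600] v=[-1.6000 0.8000]
Step 2: x=[4.1680 8.4032] v=[-2.5600 1.2160]
Step 3: x=[3.6668 8.6088] v=[-2.5062 1.0278]
Step 4: x=[3.3696 8.6636] v=[-1.4860 0.2742]

Answer: 3.3696 8.6636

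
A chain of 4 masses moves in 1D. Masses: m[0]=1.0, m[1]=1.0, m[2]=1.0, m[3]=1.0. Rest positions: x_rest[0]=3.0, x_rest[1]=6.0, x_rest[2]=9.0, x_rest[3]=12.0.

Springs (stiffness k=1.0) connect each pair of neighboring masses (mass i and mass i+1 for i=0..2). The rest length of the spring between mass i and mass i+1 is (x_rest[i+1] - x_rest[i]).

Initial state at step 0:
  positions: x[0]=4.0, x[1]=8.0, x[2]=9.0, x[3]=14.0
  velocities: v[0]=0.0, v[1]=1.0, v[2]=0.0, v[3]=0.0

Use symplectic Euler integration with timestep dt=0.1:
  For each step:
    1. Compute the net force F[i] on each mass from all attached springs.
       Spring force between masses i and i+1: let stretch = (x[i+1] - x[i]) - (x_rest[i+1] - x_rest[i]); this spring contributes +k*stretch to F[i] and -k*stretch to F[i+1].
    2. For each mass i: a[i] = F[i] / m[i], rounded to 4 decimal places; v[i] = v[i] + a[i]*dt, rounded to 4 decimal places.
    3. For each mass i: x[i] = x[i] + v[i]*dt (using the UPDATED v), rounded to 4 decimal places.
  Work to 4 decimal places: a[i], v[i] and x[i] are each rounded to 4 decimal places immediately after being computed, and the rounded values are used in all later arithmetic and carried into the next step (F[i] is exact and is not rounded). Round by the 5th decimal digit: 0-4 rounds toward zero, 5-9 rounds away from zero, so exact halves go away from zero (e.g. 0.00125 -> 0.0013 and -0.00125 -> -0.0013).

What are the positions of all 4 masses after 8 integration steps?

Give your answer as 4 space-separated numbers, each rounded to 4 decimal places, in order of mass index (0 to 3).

Step 0: x=[4.0000 8.0000 9.0000 14.0000] v=[0.0000 1.0000 0.0000 0.0000]
Step 1: x=[4.0100 8.0700 9.0400 13.9800] v=[0.1000 0.7000 0.4000 -0.2000]
Step 2: x=[4.0306 8.1091 9.1197 13.9406] v=[0.2060 0.3910 0.7970 -0.3940]
Step 3: x=[4.0620 8.1175 9.2375 13.8830] v=[0.3139 0.0842 1.1780 -0.5761]
Step 4: x=[4.1040 8.0966 9.3906 13.8089] v=[0.4195 -0.2094 1.5306 -0.7407]
Step 5: x=[4.1559 8.0487 9.5749 13.7207] v=[0.5188 -0.4793 1.8430 -0.8825]
Step 6: x=[4.2167 7.9771 9.7854 13.6210] v=[0.6081 -0.7160 2.1050 -0.9971]
Step 7: x=[4.2851 7.8860 10.0162 13.5129] v=[0.6841 -0.9112 2.3077 -1.0807]
Step 8: x=[4.3595 7.7802 10.2606 13.3999] v=[0.7442 -1.0583 2.4444 -1.1304]

Answer: 4.3595 7.7802 10.2606 13.3999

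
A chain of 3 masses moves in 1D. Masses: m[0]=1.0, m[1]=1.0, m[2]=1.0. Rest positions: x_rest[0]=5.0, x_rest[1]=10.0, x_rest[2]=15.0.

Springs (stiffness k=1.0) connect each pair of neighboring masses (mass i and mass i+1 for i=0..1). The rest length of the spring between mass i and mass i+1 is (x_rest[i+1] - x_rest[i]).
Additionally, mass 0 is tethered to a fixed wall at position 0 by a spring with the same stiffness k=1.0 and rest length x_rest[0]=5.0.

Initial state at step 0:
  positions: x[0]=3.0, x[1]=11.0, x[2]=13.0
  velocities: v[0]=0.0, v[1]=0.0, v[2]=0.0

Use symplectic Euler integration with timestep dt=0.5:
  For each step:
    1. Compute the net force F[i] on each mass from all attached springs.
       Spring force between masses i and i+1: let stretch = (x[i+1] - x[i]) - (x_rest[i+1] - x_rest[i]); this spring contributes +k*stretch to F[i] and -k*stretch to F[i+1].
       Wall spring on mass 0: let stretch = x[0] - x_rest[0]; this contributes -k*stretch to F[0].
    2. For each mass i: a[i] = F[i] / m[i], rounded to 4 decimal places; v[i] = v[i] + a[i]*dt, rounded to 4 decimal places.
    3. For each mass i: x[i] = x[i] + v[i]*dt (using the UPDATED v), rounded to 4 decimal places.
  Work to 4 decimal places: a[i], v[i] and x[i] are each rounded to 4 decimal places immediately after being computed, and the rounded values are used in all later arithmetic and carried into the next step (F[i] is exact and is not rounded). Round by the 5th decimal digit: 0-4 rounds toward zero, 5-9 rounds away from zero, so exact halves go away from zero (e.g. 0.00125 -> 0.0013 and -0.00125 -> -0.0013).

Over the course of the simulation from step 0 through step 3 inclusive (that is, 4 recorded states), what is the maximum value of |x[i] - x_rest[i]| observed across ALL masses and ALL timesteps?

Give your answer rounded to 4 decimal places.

Step 0: x=[3.0000 11.0000 13.0000] v=[0.0000 0.0000 0.0000]
Step 1: x=[4.2500 9.5000 13.7500] v=[2.5000 -3.0000 1.5000]
Step 2: x=[5.7500 7.7500 14.6875] v=[3.0000 -3.5000 1.8750]
Step 3: x=[6.3125 7.2344 15.1407] v=[1.1250 -1.0313 0.9063]
Max displacement = 2.7656

Answer: 2.7656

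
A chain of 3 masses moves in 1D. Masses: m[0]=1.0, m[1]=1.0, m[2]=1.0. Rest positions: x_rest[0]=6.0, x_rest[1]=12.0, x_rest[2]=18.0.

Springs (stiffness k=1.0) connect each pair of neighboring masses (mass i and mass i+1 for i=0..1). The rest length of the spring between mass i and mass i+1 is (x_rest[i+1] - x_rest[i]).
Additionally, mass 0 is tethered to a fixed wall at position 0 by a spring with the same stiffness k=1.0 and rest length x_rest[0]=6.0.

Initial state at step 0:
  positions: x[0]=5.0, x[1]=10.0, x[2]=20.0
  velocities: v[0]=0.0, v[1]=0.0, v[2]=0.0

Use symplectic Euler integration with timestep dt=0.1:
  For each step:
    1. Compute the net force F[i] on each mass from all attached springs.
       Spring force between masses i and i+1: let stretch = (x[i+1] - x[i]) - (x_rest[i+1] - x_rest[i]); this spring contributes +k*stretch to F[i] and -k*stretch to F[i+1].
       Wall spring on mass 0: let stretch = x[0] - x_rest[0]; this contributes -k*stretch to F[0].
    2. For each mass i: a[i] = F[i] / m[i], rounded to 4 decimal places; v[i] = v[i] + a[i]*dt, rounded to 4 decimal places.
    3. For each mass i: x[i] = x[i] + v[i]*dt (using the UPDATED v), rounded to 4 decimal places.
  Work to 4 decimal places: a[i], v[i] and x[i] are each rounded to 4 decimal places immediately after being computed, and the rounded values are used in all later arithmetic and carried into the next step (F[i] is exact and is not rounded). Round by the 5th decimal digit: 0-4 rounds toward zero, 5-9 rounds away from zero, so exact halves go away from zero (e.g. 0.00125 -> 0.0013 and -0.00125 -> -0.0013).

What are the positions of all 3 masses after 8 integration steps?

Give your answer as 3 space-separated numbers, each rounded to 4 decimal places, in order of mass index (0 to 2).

Step 0: x=[5.0000 10.0000 20.0000] v=[0.0000 0.0000 0.0000]
Step 1: x=[5.0000 10.0500 19.9600] v=[0.0000 0.5000 -0.4000]
Step 2: x=[5.0005 10.1486 19.8809] v=[0.0050 0.9860 -0.7910]
Step 3: x=[5.0025 10.2930 19.7645] v=[0.0198 1.4444 -1.1642]
Step 4: x=[5.0074 10.4793 19.6134] v=[0.0486 1.8625 -1.5114]
Step 5: x=[5.0169 10.7022 19.4309] v=[0.0951 2.2287 -1.8248]
Step 6: x=[5.0331 10.9555 19.2211] v=[0.1619 2.5330 -2.0977]
Step 7: x=[5.0582 11.2322 18.9887] v=[0.2508 2.7673 -2.3243]
Step 8: x=[5.0944 11.5248 18.7387] v=[0.3624 2.9256 -2.5000]

Answer: 5.0944 11.5248 18.7387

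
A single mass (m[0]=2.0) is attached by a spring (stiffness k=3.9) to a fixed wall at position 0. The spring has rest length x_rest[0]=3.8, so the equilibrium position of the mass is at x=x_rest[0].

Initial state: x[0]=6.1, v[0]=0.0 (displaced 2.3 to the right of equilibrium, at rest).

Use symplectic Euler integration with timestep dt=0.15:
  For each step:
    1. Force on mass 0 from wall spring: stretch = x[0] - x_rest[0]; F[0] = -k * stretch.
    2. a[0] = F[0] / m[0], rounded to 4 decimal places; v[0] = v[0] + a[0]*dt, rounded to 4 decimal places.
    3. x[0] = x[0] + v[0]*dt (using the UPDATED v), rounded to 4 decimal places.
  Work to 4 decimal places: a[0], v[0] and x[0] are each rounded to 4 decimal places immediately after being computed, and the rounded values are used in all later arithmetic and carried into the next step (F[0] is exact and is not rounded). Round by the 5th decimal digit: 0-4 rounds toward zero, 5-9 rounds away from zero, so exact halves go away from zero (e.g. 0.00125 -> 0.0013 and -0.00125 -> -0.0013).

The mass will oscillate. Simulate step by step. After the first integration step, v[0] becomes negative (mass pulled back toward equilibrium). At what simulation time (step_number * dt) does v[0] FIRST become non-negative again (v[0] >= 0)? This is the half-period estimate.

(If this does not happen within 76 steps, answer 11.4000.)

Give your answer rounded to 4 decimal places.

Step 0: x=[6.1000] v=[0.0000]
Step 1: x=[5.9991] v=[-0.6728]
Step 2: x=[5.8017] v=[-1.3160]
Step 3: x=[5.5165] v=[-1.9015]
Step 4: x=[5.1560] v=[-2.4036]
Step 5: x=[4.7360] v=[-2.8002]
Step 6: x=[4.2749] v=[-3.0740]
Step 7: x=[3.7930] v=[-3.2129]
Step 8: x=[3.3114] v=[-3.2108]
Step 9: x=[2.8512] v=[-3.0679]
Step 10: x=[2.4326] v=[-2.7904]
Step 11: x=[2.0740] v=[-2.3904]
Step 12: x=[1.7912] v=[-1.8855]
Step 13: x=[1.5965] v=[-1.2979]
Step 14: x=[1.4985] v=[-0.6534]
Step 15: x=[1.5015] v=[0.0198]
First v>=0 after going negative at step 15, time=2.2500

Answer: 2.2500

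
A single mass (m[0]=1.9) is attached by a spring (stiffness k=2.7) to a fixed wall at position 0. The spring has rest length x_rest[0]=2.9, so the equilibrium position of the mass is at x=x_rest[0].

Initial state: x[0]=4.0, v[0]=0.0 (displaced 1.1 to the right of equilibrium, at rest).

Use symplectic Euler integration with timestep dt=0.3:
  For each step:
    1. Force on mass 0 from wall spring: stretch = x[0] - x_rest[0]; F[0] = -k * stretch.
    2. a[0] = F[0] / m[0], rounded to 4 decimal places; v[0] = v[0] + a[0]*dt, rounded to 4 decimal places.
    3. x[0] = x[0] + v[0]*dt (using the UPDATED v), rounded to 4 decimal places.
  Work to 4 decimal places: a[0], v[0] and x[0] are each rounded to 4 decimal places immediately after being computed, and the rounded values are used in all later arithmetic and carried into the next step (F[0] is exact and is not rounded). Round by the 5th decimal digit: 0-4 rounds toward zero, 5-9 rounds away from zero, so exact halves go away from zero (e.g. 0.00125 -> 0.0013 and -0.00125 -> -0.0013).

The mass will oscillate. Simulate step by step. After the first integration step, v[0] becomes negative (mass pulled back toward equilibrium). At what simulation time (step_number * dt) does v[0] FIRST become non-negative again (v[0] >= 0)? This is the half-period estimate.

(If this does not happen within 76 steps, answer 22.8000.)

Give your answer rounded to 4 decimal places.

Step 0: x=[4.0000] v=[0.0000]
Step 1: x=[3.8593] v=[-0.4690]
Step 2: x=[3.5959] v=[-0.8780]
Step 3: x=[3.2435] v=[-1.1747]
Step 4: x=[2.8472] v=[-1.3211]
Step 5: x=[2.4576] v=[-1.2986]
Step 6: x=[2.1246] v=[-1.1100]
Step 7: x=[1.8908] v=[-0.7794]
Step 8: x=[1.7860] v=[-0.3492]
Step 9: x=[1.8237] v=[0.1257]
First v>=0 after going negative at step 9, time=2.7000

Answer: 2.7000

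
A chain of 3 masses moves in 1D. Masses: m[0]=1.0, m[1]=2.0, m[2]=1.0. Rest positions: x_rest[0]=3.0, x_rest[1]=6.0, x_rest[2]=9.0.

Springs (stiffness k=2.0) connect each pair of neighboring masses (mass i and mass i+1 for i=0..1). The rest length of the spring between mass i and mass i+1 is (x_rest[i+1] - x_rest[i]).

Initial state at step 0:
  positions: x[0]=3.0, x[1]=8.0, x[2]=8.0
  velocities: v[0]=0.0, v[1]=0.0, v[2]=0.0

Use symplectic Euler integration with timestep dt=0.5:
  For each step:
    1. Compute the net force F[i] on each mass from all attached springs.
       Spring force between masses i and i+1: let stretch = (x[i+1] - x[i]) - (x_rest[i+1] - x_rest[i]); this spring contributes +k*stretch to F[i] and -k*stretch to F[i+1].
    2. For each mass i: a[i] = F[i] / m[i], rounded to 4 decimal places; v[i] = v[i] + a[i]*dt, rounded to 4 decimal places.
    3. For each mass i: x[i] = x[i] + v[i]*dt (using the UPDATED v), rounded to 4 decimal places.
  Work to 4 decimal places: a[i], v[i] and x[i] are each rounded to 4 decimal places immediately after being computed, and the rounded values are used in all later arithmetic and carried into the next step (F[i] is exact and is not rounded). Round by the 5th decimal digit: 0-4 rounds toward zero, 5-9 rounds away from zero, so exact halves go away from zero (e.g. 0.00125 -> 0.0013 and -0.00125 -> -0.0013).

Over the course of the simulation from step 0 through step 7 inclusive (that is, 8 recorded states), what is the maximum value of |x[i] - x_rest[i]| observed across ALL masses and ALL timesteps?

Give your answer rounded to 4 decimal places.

Step 0: x=[3.0000 8.0000 8.0000] v=[0.0000 0.0000 0.0000]
Step 1: x=[4.0000 6.7500 9.5000] v=[2.0000 -2.5000 3.0000]
Step 2: x=[4.8750 5.5000 11.1250] v=[1.7500 -2.5000 3.2500]
Step 3: x=[4.5625 5.5000 11.4375] v=[-0.6250 0.0000 0.6250]
Step 4: x=[3.2188 6.7500 10.2813] v=[-2.6875 2.5000 -2.3125]
Step 5: x=[2.1407 8.0001 8.8594] v=[-2.1563 2.5001 -2.8438]
Step 6: x=[2.4923 8.0002 8.5079] v=[0.7031 0.0001 -0.7031]
Step 7: x=[4.0978 6.7502 9.4025] v=[3.2110 -2.5000 1.7892]
Max displacement = 2.4375

Answer: 2.4375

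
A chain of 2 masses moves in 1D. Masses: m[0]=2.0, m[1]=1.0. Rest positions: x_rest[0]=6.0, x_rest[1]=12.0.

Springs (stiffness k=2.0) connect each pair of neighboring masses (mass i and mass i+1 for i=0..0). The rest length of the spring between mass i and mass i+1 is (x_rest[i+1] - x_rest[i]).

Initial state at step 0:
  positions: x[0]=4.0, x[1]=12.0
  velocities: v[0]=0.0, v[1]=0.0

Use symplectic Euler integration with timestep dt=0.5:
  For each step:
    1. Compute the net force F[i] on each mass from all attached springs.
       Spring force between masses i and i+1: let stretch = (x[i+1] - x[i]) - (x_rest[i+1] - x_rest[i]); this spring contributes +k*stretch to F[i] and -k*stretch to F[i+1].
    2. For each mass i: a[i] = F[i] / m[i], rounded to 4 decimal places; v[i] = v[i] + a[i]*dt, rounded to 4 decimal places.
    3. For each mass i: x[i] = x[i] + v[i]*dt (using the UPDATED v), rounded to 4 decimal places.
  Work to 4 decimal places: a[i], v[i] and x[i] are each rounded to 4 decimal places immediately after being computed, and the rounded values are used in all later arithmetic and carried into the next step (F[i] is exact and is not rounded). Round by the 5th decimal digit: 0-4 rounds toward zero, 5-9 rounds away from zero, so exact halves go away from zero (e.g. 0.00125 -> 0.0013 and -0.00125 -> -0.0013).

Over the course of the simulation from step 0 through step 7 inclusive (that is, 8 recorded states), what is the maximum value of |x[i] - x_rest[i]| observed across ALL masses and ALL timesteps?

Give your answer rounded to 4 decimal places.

Answer: 2.8125

Derivation:
Step 0: x=[4.0000 12.0000] v=[0.0000 0.0000]
Step 1: x=[4.5000 11.0000] v=[1.0000 -2.0000]
Step 2: x=[5.1250 9.7500] v=[1.2500 -2.5000]
Step 3: x=[5.4063 9.1875] v=[0.5625 -1.1250]
Step 4: x=[5.1329 9.7344] v=[-0.5469 1.0938]
Step 5: x=[4.5098 10.9806] v=[-1.2462 2.4923]
Step 6: x=[4.0044 11.9914] v=[-1.0108 2.0215]
Step 7: x=[3.9958 12.0087] v=[-0.0173 0.0345]
Max displacement = 2.8125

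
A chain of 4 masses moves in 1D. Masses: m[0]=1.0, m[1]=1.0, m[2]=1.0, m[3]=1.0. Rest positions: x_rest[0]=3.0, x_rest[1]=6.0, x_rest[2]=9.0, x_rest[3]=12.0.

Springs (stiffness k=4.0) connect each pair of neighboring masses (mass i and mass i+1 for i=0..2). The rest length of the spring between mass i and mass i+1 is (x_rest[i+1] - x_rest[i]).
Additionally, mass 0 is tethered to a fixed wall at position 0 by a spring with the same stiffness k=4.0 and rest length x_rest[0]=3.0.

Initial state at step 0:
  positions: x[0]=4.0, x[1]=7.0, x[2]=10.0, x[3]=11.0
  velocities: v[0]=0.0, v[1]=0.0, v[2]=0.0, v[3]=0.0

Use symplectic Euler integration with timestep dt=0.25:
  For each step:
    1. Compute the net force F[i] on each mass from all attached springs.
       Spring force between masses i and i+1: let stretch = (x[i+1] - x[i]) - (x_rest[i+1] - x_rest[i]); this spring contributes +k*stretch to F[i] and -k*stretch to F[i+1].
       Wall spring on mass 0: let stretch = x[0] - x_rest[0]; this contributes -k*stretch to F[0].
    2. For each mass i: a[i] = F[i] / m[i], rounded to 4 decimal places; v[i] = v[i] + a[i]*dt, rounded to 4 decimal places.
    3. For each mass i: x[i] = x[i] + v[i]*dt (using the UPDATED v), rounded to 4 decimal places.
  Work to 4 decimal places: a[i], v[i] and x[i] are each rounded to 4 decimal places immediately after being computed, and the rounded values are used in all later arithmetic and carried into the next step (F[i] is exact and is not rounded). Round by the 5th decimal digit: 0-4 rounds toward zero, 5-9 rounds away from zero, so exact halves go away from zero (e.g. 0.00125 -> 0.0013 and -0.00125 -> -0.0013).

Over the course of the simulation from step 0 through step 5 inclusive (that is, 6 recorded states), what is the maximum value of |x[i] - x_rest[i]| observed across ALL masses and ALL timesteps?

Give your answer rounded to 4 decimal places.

Answer: 1.2305

Derivation:
Step 0: x=[4.0000 7.0000 10.0000 11.0000] v=[0.0000 0.0000 0.0000 0.0000]
Step 1: x=[3.7500 7.0000 9.5000 11.5000] v=[-1.0000 0.0000 -2.0000 2.0000]
Step 2: x=[3.3750 6.8125 8.8750 12.2500] v=[-1.5000 -0.7500 -2.5000 3.0000]
Step 3: x=[3.0156 6.2813 8.5781 12.9063] v=[-1.4375 -2.1250 -1.1875 2.6250]
Step 4: x=[2.7188 5.5078 8.7891 13.2305] v=[-1.1874 -3.0939 0.8439 1.2968]
Step 5: x=[2.4395 4.8574 9.2901 13.1944] v=[-1.1172 -2.6016 2.0040 -0.1446]
Max displacement = 1.2305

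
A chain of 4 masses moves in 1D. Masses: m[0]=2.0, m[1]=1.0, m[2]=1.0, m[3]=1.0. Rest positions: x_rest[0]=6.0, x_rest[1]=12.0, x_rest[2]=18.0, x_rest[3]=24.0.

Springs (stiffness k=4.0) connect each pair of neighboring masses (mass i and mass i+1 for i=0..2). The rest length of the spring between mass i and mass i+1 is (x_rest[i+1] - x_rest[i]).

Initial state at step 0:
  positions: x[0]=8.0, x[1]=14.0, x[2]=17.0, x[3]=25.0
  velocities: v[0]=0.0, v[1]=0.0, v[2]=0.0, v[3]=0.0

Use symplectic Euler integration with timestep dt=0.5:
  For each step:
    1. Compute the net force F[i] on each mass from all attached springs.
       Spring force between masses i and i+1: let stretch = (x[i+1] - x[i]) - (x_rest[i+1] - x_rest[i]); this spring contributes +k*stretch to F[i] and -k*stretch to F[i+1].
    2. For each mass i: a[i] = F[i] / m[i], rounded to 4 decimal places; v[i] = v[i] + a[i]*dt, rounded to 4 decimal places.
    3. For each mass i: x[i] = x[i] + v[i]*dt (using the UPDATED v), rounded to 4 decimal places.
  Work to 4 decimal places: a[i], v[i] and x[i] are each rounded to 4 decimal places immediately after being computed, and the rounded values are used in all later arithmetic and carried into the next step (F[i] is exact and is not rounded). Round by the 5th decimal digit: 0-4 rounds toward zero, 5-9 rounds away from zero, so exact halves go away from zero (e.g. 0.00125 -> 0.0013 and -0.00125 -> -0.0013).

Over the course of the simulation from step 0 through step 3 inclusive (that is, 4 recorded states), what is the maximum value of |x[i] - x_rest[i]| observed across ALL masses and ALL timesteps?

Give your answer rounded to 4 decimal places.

Step 0: x=[8.0000 14.0000 17.0000 25.0000] v=[0.0000 0.0000 0.0000 0.0000]
Step 1: x=[8.0000 11.0000 22.0000 23.0000] v=[0.0000 -6.0000 10.0000 -4.0000]
Step 2: x=[6.5000 16.0000 17.0000 26.0000] v=[-3.0000 10.0000 -10.0000 6.0000]
Step 3: x=[6.7500 12.5000 20.0000 26.0000] v=[0.5000 -7.0000 6.0000 0.0000]
Max displacement = 4.0000

Answer: 4.0000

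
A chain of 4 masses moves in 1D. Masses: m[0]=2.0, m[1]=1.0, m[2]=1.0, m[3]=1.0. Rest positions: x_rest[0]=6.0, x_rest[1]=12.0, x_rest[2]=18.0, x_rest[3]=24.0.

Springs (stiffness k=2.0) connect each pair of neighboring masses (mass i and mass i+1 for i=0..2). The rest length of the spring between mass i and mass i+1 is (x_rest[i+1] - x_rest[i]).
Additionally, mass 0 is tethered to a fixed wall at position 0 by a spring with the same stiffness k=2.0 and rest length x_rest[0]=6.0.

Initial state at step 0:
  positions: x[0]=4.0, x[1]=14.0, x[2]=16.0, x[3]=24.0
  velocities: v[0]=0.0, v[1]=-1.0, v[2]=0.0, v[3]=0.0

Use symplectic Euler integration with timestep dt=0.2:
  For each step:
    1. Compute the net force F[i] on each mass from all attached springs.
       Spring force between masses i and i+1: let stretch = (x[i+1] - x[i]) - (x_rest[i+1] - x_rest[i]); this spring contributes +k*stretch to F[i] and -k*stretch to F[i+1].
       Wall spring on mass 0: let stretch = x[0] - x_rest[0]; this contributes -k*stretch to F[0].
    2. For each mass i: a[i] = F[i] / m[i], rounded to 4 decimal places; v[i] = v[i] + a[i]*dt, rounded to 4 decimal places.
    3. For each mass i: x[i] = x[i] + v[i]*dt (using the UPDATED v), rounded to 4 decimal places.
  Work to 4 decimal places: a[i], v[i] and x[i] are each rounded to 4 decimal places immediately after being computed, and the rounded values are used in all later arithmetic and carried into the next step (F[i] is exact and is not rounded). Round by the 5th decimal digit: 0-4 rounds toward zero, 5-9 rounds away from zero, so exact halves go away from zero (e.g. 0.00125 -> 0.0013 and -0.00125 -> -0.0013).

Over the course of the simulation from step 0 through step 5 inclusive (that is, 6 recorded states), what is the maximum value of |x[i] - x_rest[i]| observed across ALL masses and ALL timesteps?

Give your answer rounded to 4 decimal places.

Step 0: x=[4.0000 14.0000 16.0000 24.0000] v=[0.0000 -1.0000 0.0000 0.0000]
Step 1: x=[4.2400 13.1600 16.4800 23.8400] v=[1.2000 -4.2000 2.4000 -0.8000]
Step 2: x=[4.6672 11.8720 17.2832 23.5712] v=[2.1360 -6.4400 4.0160 -1.3440]
Step 3: x=[5.1959 10.4405 18.1565 23.2794] v=[2.6435 -7.1574 4.3667 -1.4592]
Step 4: x=[5.7265 9.2067 18.8224 23.0577] v=[2.6532 -6.1688 3.3295 -1.1084]
Step 5: x=[6.1673 8.4638 19.0579 22.9772] v=[2.2039 -3.7146 1.1773 -0.4025]
Max displacement = 3.5362

Answer: 3.5362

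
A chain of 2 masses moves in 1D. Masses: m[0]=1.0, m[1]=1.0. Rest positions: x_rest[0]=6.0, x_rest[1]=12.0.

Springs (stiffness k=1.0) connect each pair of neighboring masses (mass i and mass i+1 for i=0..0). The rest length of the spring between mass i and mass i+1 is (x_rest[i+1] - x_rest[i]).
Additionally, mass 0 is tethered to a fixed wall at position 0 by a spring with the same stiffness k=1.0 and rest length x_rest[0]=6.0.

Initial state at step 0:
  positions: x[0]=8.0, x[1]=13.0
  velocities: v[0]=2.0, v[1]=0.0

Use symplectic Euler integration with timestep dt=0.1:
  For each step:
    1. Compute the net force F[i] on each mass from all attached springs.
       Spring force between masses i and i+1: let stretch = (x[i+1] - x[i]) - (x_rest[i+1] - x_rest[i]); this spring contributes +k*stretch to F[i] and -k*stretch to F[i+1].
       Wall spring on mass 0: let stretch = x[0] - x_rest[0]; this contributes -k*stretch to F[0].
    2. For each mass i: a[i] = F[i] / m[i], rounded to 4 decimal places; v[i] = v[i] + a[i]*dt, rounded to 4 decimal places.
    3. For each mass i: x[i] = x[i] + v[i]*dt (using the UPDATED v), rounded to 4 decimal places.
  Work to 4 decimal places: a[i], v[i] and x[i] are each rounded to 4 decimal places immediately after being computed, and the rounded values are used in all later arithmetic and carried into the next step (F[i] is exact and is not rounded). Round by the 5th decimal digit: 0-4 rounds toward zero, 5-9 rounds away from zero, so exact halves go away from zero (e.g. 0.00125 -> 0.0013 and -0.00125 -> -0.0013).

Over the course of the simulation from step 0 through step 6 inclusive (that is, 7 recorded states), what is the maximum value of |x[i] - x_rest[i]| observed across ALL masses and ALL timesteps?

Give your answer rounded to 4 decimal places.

Answer: 2.4961

Derivation:
Step 0: x=[8.0000 13.0000] v=[2.0000 0.0000]
Step 1: x=[8.1700 13.0100] v=[1.7000 0.1000]
Step 2: x=[8.3067 13.0316] v=[1.3670 0.2160]
Step 3: x=[8.4076 13.0660] v=[1.0088 0.3435]
Step 4: x=[8.4710 13.1138] v=[0.6339 0.4777]
Step 5: x=[8.4961 13.1751] v=[0.2511 0.6134]
Step 6: x=[8.4830 13.2497] v=[-0.1306 0.7455]
Max displacement = 2.4961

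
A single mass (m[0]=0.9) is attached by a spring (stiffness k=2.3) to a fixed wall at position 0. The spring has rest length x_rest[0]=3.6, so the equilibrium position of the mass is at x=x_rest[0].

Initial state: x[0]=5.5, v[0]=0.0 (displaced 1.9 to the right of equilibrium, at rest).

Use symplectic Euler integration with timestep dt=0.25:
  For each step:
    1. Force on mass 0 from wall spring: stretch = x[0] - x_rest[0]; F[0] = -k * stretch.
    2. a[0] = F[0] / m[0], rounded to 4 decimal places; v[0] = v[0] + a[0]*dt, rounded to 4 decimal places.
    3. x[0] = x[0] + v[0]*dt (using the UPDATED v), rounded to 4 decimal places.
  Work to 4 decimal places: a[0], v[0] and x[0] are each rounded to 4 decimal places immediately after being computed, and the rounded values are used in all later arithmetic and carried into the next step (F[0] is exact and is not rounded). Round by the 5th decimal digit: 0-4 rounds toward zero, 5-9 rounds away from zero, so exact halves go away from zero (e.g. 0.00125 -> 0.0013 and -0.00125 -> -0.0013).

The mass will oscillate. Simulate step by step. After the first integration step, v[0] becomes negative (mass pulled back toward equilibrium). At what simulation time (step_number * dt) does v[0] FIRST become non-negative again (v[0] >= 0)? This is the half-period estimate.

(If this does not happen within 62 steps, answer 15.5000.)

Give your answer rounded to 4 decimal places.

Answer: 2.0000

Derivation:
Step 0: x=[5.5000] v=[0.0000]
Step 1: x=[5.1965] v=[-1.2139]
Step 2: x=[4.6380] v=[-2.2339]
Step 3: x=[3.9137] v=[-2.8971]
Step 4: x=[3.1393] v=[-3.0975]
Step 5: x=[2.4385] v=[-2.8032]
Step 6: x=[1.9232] v=[-2.0611]
Step 7: x=[1.6758] v=[-0.9898]
Step 8: x=[1.7357] v=[0.2396]
First v>=0 after going negative at step 8, time=2.0000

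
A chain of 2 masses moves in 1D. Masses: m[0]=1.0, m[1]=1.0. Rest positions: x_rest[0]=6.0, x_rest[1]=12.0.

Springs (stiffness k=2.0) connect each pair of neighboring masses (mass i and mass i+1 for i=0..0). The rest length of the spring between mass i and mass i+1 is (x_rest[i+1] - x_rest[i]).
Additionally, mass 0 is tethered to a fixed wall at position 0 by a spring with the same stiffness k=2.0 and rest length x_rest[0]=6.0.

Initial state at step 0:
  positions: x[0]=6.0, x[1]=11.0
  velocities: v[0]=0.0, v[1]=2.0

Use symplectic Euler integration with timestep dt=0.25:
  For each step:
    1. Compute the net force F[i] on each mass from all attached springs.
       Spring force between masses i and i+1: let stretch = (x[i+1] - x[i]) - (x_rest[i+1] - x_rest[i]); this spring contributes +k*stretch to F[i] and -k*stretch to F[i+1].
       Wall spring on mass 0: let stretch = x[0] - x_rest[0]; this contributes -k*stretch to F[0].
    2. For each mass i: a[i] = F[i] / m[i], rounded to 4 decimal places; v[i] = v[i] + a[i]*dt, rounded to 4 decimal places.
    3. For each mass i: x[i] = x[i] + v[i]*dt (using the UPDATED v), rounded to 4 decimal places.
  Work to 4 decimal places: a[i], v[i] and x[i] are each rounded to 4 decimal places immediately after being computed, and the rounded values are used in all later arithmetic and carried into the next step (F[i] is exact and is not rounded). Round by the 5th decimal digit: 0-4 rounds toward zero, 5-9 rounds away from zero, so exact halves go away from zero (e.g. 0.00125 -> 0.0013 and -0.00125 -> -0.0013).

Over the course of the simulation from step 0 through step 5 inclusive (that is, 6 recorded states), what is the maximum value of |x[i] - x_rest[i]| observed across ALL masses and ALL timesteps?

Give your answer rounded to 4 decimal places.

Step 0: x=[6.0000 11.0000] v=[0.0000 2.0000]
Step 1: x=[5.8750 11.6250] v=[-0.5000 2.5000]
Step 2: x=[5.7344 12.2813] v=[-0.5625 2.6250]
Step 3: x=[5.6953 12.8692] v=[-0.1563 2.3516]
Step 4: x=[5.8411 13.3104] v=[0.5830 1.7647]
Step 5: x=[6.1904 13.5679] v=[1.3971 1.0301]
Max displacement = 1.5679

Answer: 1.5679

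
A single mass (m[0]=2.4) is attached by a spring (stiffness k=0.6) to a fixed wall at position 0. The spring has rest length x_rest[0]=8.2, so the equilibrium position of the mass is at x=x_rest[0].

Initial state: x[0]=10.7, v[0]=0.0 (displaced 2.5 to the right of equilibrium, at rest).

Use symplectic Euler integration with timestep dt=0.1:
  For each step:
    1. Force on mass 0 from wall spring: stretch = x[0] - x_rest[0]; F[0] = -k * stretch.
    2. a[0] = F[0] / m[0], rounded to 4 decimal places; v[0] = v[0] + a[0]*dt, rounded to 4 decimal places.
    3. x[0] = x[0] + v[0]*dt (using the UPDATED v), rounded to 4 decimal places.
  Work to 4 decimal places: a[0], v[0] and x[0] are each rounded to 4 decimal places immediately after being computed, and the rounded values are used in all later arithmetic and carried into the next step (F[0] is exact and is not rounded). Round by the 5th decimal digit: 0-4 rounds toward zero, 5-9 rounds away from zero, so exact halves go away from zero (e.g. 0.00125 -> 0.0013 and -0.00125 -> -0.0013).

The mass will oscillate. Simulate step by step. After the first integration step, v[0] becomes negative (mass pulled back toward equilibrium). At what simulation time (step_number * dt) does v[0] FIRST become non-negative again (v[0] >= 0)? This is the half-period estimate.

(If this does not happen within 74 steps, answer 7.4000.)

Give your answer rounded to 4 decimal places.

Answer: 6.3000

Derivation:
Step 0: x=[10.7000] v=[0.0000]
Step 1: x=[10.6938] v=[-0.0625]
Step 2: x=[10.6813] v=[-0.1249]
Step 3: x=[10.6626] v=[-0.1869]
Step 4: x=[10.6378] v=[-0.2485]
Step 5: x=[10.6069] v=[-0.3095]
Step 6: x=[10.5699] v=[-0.3697]
Step 7: x=[10.5270] v=[-0.4290]
Step 8: x=[10.4783] v=[-0.4872]
Step 9: x=[10.4239] v=[-0.5442]
Step 10: x=[10.3639] v=[-0.5998]
Step 11: x=[10.2985] v=[-0.6539]
Step 12: x=[10.2279] v=[-0.7064]
Step 13: x=[10.1522] v=[-0.7571]
Step 14: x=[10.0716] v=[-0.8059]
Step 15: x=[9.9863] v=[-0.8527]
Step 16: x=[9.8966] v=[-0.8974]
Step 17: x=[9.8026] v=[-0.9398]
Step 18: x=[9.7046] v=[-0.9799]
Step 19: x=[9.6029] v=[-1.0175]
Step 20: x=[9.4976] v=[-1.0526]
Step 21: x=[9.3891] v=[-1.0850]
Step 22: x=[9.2776] v=[-1.1147]
Step 23: x=[9.1634] v=[-1.1416]
Step 24: x=[9.0468] v=[-1.1657]
Step 25: x=[8.9281] v=[-1.1869]
Step 26: x=[8.8076] v=[-1.2051]
Step 27: x=[8.6856] v=[-1.2203]
Step 28: x=[8.5624] v=[-1.2324]
Step 29: x=[8.4383] v=[-1.2415]
Step 30: x=[8.3136] v=[-1.2475]
Step 31: x=[8.1886] v=[-1.2503]
Step 32: x=[8.0636] v=[-1.2500]
Step 33: x=[7.9389] v=[-1.2466]
Step 34: x=[7.8149] v=[-1.2401]
Step 35: x=[7.6919] v=[-1.2305]
Step 36: x=[7.5701] v=[-1.2178]
Step 37: x=[7.4499] v=[-1.2021]
Step 38: x=[7.3316] v=[-1.1834]
Step 39: x=[7.2154] v=[-1.1617]
Step 40: x=[7.1017] v=[-1.1371]
Step 41: x=[6.9907] v=[-1.1096]
Step 42: x=[6.8828] v=[-1.0794]
Step 43: x=[6.7782] v=[-1.0465]
Step 44: x=[6.6771] v=[-1.0110]
Step 45: x=[6.5798] v=[-0.9729]
Step 46: x=[6.4866] v=[-0.9324]
Step 47: x=[6.3976] v=[-0.8896]
Step 48: x=[6.3132] v=[-0.8445]
Step 49: x=[6.2335] v=[-0.7973]
Step 50: x=[6.1587] v=[-0.7481]
Step 51: x=[6.0890] v=[-0.6971]
Step 52: x=[6.0246] v=[-0.6443]
Step 53: x=[5.9656] v=[-0.5899]
Step 54: x=[5.9122] v=[-0.5340]
Step 55: x=[5.8645] v=[-0.4768]
Step 56: x=[5.8227] v=[-0.4184]
Step 57: x=[5.7868] v=[-0.3590]
Step 58: x=[5.7569] v=[-0.2987]
Step 59: x=[5.7331] v=[-0.2376]
Step 60: x=[5.7155] v=[-0.1759]
Step 61: x=[5.7041] v=[-0.1138]
Step 62: x=[5.6990] v=[-0.0514]
Step 63: x=[5.7001] v=[0.0111]
First v>=0 after going negative at step 63, time=6.3000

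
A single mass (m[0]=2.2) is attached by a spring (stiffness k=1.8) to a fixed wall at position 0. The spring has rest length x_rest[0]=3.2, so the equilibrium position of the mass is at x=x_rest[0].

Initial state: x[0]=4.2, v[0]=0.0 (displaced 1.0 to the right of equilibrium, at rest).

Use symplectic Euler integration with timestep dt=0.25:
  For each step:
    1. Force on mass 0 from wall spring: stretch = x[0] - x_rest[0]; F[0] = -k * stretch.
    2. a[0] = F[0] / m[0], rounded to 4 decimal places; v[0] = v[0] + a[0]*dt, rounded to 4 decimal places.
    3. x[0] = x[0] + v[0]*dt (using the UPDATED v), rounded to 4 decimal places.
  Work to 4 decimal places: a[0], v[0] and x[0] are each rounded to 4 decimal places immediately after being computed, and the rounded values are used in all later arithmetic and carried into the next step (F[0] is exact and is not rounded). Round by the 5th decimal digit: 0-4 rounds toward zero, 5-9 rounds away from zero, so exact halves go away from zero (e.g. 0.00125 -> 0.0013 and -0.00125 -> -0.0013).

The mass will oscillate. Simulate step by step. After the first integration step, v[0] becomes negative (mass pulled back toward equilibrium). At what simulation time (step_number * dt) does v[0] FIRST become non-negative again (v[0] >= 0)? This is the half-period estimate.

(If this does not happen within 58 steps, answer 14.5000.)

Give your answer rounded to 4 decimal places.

Answer: 3.5000

Derivation:
Step 0: x=[4.2000] v=[0.0000]
Step 1: x=[4.1489] v=[-0.2046]
Step 2: x=[4.0492] v=[-0.3987]
Step 3: x=[3.9061] v=[-0.5724]
Step 4: x=[3.7269] v=[-0.7168]
Step 5: x=[3.5208] v=[-0.8246]
Step 6: x=[3.2983] v=[-0.8902]
Step 7: x=[3.0707] v=[-0.9103]
Step 8: x=[2.8497] v=[-0.8839]
Step 9: x=[2.6466] v=[-0.8123]
Step 10: x=[2.4718] v=[-0.6991]
Step 11: x=[2.3343] v=[-0.5502]
Step 12: x=[2.2410] v=[-0.3731]
Step 13: x=[2.1968] v=[-0.1770]
Step 14: x=[2.2039] v=[0.0282]
First v>=0 after going negative at step 14, time=3.5000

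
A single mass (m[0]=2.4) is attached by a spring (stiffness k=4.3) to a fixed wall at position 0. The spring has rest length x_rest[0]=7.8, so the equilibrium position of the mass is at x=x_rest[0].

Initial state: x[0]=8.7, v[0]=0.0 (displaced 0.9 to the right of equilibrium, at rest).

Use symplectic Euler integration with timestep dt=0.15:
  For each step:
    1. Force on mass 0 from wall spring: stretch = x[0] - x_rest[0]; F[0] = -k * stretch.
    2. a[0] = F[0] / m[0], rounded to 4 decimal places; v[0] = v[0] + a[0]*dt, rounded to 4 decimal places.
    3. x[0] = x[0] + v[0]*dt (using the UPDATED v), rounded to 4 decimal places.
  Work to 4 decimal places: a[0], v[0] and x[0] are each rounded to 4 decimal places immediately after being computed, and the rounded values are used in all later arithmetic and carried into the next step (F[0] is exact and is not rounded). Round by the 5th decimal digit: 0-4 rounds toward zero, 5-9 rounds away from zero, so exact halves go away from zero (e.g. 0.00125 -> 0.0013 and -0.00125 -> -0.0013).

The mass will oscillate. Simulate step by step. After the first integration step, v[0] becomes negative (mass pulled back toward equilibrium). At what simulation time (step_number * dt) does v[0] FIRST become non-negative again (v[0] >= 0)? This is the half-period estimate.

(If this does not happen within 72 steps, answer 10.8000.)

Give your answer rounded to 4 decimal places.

Answer: 2.4000

Derivation:
Step 0: x=[8.7000] v=[0.0000]
Step 1: x=[8.6637] v=[-0.2419]
Step 2: x=[8.5926] v=[-0.4740]
Step 3: x=[8.4896] v=[-0.6870]
Step 4: x=[8.3588] v=[-0.8723]
Step 5: x=[8.2054] v=[-1.0225]
Step 6: x=[8.0357] v=[-1.1314]
Step 7: x=[7.8565] v=[-1.1947]
Step 8: x=[7.6750] v=[-1.2099]
Step 9: x=[7.4986] v=[-1.1763]
Step 10: x=[7.3343] v=[-1.0953]
Step 11: x=[7.1888] v=[-0.9701]
Step 12: x=[7.0679] v=[-0.8058]
Step 13: x=[6.9766] v=[-0.6090]
Step 14: x=[6.9184] v=[-0.3877]
Step 15: x=[6.8958] v=[-0.1508]
Step 16: x=[6.9096] v=[0.0922]
First v>=0 after going negative at step 16, time=2.4000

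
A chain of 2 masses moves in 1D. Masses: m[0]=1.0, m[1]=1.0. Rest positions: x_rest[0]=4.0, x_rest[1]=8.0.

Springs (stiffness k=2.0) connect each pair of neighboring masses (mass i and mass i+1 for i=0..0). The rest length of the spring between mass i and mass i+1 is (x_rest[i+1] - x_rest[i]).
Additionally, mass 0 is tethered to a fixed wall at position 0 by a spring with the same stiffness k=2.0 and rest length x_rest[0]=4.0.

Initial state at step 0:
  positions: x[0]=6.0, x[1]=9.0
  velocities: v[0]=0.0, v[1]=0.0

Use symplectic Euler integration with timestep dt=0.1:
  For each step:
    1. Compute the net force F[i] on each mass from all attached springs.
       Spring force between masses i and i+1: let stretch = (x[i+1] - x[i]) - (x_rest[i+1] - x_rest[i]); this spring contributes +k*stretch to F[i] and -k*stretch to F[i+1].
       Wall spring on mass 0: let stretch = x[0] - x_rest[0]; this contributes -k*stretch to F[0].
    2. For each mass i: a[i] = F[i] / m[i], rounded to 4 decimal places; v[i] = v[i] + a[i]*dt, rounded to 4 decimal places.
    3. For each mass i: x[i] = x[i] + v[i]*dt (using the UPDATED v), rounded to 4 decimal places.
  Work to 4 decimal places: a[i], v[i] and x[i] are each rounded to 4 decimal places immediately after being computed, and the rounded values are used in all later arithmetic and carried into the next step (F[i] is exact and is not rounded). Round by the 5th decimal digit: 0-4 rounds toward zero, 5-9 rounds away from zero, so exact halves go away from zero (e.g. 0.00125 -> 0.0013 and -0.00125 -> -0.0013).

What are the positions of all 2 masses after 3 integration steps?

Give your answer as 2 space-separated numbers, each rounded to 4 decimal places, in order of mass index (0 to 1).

Answer: 5.6539 9.1121

Derivation:
Step 0: x=[6.0000 9.0000] v=[0.0000 0.0000]
Step 1: x=[5.9400 9.0200] v=[-0.6000 0.2000]
Step 2: x=[5.8228 9.0584] v=[-1.1720 0.3840]
Step 3: x=[5.6539 9.1121] v=[-1.6894 0.5369]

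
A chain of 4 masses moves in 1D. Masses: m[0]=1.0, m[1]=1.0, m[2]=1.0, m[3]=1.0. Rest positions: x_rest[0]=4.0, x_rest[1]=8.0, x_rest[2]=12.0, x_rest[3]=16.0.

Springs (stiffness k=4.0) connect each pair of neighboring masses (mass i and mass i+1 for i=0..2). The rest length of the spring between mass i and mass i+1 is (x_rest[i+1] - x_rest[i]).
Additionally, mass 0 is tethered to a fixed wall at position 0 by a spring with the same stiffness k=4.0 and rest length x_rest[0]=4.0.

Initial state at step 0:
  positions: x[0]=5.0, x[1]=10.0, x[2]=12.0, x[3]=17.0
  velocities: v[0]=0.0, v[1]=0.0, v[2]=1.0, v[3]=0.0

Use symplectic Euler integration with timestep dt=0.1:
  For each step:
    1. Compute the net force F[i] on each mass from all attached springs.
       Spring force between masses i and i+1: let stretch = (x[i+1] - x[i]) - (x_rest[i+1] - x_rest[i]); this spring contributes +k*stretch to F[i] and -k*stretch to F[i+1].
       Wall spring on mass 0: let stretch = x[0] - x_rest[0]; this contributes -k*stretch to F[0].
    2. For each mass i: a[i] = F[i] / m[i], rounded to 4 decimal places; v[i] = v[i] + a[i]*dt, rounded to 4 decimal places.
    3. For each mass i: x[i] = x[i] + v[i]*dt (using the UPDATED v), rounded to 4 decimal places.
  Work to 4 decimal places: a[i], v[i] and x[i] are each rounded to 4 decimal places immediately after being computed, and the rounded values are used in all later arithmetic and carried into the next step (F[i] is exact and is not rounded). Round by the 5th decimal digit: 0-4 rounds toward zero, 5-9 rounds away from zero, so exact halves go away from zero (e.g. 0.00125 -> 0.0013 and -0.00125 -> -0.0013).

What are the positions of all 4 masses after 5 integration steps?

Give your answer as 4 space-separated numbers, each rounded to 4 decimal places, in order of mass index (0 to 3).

Answer: 4.8606 8.7183 13.6559 16.6703

Derivation:
Step 0: x=[5.0000 10.0000 12.0000 17.0000] v=[0.0000 0.0000 1.0000 0.0000]
Step 1: x=[5.0000 9.8800 12.2200 16.9600] v=[0.0000 -1.2000 2.2000 -0.4000]
Step 2: x=[4.9952 9.6584 12.5360 16.8904] v=[-0.0480 -2.2160 3.1600 -0.6960]
Step 3: x=[4.9771 9.3654 12.9111 16.8066] v=[-0.1808 -2.9302 3.7507 -0.8378]
Step 4: x=[4.9355 9.0387 13.3002 16.7270] v=[-0.4163 -3.2672 3.8906 -0.7960]
Step 5: x=[4.8606 8.7183 13.6559 16.6703] v=[-0.7492 -3.2039 3.5567 -0.5667]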